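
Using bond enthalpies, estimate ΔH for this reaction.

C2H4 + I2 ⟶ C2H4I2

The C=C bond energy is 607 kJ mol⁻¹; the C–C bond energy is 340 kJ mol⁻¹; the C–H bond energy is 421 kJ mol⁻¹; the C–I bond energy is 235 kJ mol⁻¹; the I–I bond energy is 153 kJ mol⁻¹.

ΔH ≈ −50 kJ

Bonds broken (reactants):
  C–H: 4 × 421 = 1684
  C=C: 1 × 607 = 607
  I–I: 1 × 153 = 153
  Σ(broken) = 2444 kJ
Bonds formed (products):
  C–C: 1 × 340 = 340
  C–H: 4 × 421 = 1684
  C–I: 2 × 235 = 470
  Σ(formed) = 2494 kJ
ΔH = Σ(broken) − Σ(formed) = 2444 − 2494 = −50 kJ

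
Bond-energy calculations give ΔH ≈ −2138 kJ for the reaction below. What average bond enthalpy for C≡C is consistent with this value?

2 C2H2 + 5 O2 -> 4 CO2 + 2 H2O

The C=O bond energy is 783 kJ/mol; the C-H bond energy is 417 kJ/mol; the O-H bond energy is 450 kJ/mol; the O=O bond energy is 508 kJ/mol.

Let D be the C≡C bond energy.
Σ(broken) = 2×D + 4×417 + 5×508 = 4208 + 2D
Σ(formed) = 8×783 + 4×450 = 8064
ΔH = Σ(broken) − Σ(formed) = (4208 + 2D) − (8064) = −3856 + 2D
Setting this equal to −2138 kJ gives 2D = 1718, so D = 859 kJ/mol.

D(C≡C) ≈ 859 kJ/mol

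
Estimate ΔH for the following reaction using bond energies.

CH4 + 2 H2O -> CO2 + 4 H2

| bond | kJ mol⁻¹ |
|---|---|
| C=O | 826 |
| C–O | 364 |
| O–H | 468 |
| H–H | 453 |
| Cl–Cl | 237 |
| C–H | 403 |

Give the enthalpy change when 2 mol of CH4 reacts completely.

Bonds broken (reactants):
  C–H: 4 × 403 = 1612
  O–H: 4 × 468 = 1872
  Σ(broken) = 3484 kJ
Bonds formed (products):
  C=O: 2 × 826 = 1652
  H–H: 4 × 453 = 1812
  Σ(formed) = 3464 kJ
ΔH = Σ(broken) − Σ(formed) = 3484 − 3464 = +20 kJ
For 2× the reaction as written: 2 × (+20) = +40 kJ

ΔH = +40 kJ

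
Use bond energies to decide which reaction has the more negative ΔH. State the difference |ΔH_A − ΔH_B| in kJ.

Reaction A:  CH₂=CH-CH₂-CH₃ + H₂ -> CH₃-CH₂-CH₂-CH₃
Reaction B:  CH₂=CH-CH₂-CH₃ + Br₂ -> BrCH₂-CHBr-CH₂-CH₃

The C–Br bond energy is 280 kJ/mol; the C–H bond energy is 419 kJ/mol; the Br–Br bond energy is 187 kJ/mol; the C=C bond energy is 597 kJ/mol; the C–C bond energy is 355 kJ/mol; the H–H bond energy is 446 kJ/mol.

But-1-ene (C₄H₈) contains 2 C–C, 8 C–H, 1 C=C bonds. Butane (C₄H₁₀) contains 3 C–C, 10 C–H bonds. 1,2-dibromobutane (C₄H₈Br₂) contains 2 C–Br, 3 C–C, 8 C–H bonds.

Reaction A, by 19 kJ

Reaction A:
  Bonds broken (reactants):
    C–C: 2 × 355 = 710
    C–H: 8 × 419 = 3352
    C=C: 1 × 597 = 597
    H–H: 1 × 446 = 446
    Σ(broken) = 5105 kJ
  Bonds formed (products):
    C–C: 3 × 355 = 1065
    C–H: 10 × 419 = 4190
    Σ(formed) = 5255 kJ
  ΔH_A = 5105 − 5255 = −150 kJ
Reaction B:
  Bonds broken (reactants):
    Br–Br: 1 × 187 = 187
    C–C: 2 × 355 = 710
    C–H: 8 × 419 = 3352
    C=C: 1 × 597 = 597
    Σ(broken) = 4846 kJ
  Bonds formed (products):
    C–Br: 2 × 280 = 560
    C–C: 3 × 355 = 1065
    C–H: 8 × 419 = 3352
    Σ(formed) = 4977 kJ
  ΔH_B = 4846 − 4977 = −131 kJ
ΔH_A − ΔH_B = −19 kJ, so reaction A has the more negative ΔH; |ΔH_A − ΔH_B| = 19 kJ.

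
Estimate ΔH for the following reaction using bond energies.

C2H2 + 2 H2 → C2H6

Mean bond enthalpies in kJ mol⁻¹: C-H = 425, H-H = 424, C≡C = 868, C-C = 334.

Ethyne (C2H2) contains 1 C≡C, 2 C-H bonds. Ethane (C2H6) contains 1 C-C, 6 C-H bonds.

Bonds broken (reactants):
  C≡C: 1 × 868 = 868
  C-H: 2 × 425 = 850
  H-H: 2 × 424 = 848
  Σ(broken) = 2566 kJ
Bonds formed (products):
  C-C: 1 × 334 = 334
  C-H: 6 × 425 = 2550
  Σ(formed) = 2884 kJ
ΔH = Σ(broken) − Σ(formed) = 2566 − 2884 = −318 kJ

ΔH ≈ −318 kJ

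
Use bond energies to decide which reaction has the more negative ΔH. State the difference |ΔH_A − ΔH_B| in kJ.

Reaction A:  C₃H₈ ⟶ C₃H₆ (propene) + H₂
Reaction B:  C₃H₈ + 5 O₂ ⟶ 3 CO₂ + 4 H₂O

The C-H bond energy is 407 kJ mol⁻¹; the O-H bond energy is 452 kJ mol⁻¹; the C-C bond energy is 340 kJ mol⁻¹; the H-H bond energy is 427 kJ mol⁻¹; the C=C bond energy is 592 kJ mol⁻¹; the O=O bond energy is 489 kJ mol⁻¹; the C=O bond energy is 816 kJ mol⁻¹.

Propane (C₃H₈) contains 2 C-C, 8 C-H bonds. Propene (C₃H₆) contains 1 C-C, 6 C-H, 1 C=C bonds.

Reaction B, by 2266 kJ

Reaction A:
  Bonds broken (reactants):
    C-C: 2 × 340 = 680
    C-H: 8 × 407 = 3256
    Σ(broken) = 3936 kJ
  Bonds formed (products):
    C-C: 1 × 340 = 340
    C-H: 6 × 407 = 2442
    C=C: 1 × 592 = 592
    H-H: 1 × 427 = 427
    Σ(formed) = 3801 kJ
  ΔH_A = 3936 − 3801 = +135 kJ
Reaction B:
  Bonds broken (reactants):
    C-C: 2 × 340 = 680
    C-H: 8 × 407 = 3256
    O=O: 5 × 489 = 2445
    Σ(broken) = 6381 kJ
  Bonds formed (products):
    C=O: 6 × 816 = 4896
    O-H: 8 × 452 = 3616
    Σ(formed) = 8512 kJ
  ΔH_B = 6381 − 8512 = −2131 kJ
ΔH_A − ΔH_B = +2266 kJ, so reaction B has the more negative ΔH; |ΔH_A − ΔH_B| = 2266 kJ.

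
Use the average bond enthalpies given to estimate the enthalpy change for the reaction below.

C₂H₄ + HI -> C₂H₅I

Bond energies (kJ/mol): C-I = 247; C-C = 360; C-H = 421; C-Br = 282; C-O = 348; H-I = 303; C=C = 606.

ΔH ≈ −119 kJ

Bonds broken (reactants):
  C-H: 4 × 421 = 1684
  C=C: 1 × 606 = 606
  H-I: 1 × 303 = 303
  Σ(broken) = 2593 kJ
Bonds formed (products):
  C-C: 1 × 360 = 360
  C-H: 5 × 421 = 2105
  C-I: 1 × 247 = 247
  Σ(formed) = 2712 kJ
ΔH = Σ(broken) − Σ(formed) = 2593 − 2712 = −119 kJ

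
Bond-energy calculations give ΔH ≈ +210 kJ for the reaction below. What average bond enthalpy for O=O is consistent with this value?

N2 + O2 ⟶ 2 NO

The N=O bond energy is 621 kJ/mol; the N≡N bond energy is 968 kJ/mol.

D(O=O) ≈ 484 kJ/mol

Let D be the O=O bond energy.
Σ(broken) = 1×968 + 1×D = 968 + D
Σ(formed) = 2×621 = 1242
ΔH = Σ(broken) − Σ(formed) = (968 + D) − (1242) = −274 + D
Setting this equal to +210 kJ gives D = 484 kJ/mol.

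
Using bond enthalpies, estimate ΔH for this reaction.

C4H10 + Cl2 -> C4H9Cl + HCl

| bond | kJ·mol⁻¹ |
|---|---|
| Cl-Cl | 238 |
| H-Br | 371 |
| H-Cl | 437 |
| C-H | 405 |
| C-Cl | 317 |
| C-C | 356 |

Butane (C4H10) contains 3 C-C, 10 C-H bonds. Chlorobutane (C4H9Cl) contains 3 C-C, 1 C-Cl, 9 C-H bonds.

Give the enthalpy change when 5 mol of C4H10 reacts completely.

ΔH = −555 kJ

Bonds broken (reactants):
  C-C: 3 × 356 = 1068
  C-H: 10 × 405 = 4050
  Cl-Cl: 1 × 238 = 238
  Σ(broken) = 5356 kJ
Bonds formed (products):
  C-C: 3 × 356 = 1068
  C-Cl: 1 × 317 = 317
  C-H: 9 × 405 = 3645
  H-Cl: 1 × 437 = 437
  Σ(formed) = 5467 kJ
ΔH = Σ(broken) − Σ(formed) = 5356 − 5467 = −111 kJ
For 5× the reaction as written: 5 × (−111) = −555 kJ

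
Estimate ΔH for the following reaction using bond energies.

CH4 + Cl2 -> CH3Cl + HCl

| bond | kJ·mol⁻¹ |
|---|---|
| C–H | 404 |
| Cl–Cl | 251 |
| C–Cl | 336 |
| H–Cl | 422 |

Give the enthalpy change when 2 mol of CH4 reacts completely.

Bonds broken (reactants):
  C–H: 4 × 404 = 1616
  Cl–Cl: 1 × 251 = 251
  Σ(broken) = 1867 kJ
Bonds formed (products):
  C–Cl: 1 × 336 = 336
  C–H: 3 × 404 = 1212
  H–Cl: 1 × 422 = 422
  Σ(formed) = 1970 kJ
ΔH = Σ(broken) − Σ(formed) = 1867 − 1970 = −103 kJ
For 2× the reaction as written: 2 × (−103) = −206 kJ

ΔH = −206 kJ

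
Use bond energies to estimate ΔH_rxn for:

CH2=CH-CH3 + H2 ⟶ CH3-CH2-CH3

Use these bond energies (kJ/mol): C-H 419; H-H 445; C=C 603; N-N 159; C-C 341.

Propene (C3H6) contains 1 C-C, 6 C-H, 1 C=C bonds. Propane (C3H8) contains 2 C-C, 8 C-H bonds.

Bonds broken (reactants):
  C-C: 1 × 341 = 341
  C-H: 6 × 419 = 2514
  C=C: 1 × 603 = 603
  H-H: 1 × 445 = 445
  Σ(broken) = 3903 kJ
Bonds formed (products):
  C-C: 2 × 341 = 682
  C-H: 8 × 419 = 3352
  Σ(formed) = 4034 kJ
ΔH = Σ(broken) − Σ(formed) = 3903 − 4034 = −131 kJ

ΔH ≈ −131 kJ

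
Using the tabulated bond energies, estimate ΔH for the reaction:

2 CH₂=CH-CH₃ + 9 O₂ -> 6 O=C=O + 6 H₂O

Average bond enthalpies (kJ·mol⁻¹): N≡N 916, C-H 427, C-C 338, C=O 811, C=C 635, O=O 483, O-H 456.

Bonds broken (reactants):
  C-C: 2 × 338 = 676
  C-H: 12 × 427 = 5124
  C=C: 2 × 635 = 1270
  O=O: 9 × 483 = 4347
  Σ(broken) = 11417 kJ
Bonds formed (products):
  C=O: 12 × 811 = 9732
  O-H: 12 × 456 = 5472
  Σ(formed) = 15204 kJ
ΔH = Σ(broken) − Σ(formed) = 11417 − 15204 = −3787 kJ

ΔH ≈ −3787 kJ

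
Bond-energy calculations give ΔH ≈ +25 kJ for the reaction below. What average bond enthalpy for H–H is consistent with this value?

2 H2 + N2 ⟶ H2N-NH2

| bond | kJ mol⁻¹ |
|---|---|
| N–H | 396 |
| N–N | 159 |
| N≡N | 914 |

Let D be the H–H bond energy.
Σ(broken) = 2×D + 1×914 = 914 + 2D
Σ(formed) = 4×396 + 1×159 = 1743
ΔH = Σ(broken) − Σ(formed) = (914 + 2D) − (1743) = −829 + 2D
Setting this equal to +25 kJ gives 2D = 854, so D = 427 kJ/mol.

D(H–H) ≈ 427 kJ/mol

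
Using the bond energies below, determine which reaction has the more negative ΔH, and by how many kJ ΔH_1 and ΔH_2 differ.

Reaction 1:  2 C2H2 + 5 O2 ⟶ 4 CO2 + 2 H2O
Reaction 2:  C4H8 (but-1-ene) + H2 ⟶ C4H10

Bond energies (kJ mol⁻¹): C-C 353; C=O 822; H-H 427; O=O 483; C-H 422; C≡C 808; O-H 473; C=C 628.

Reaction 1, by 2607 kJ

Reaction 1:
  Bonds broken (reactants):
    C≡C: 2 × 808 = 1616
    C-H: 4 × 422 = 1688
    O=O: 5 × 483 = 2415
    Σ(broken) = 5719 kJ
  Bonds formed (products):
    C=O: 8 × 822 = 6576
    O-H: 4 × 473 = 1892
    Σ(formed) = 8468 kJ
  ΔH_1 = 5719 − 8468 = −2749 kJ
Reaction 2:
  Bonds broken (reactants):
    C-C: 2 × 353 = 706
    C-H: 8 × 422 = 3376
    C=C: 1 × 628 = 628
    H-H: 1 × 427 = 427
    Σ(broken) = 5137 kJ
  Bonds formed (products):
    C-C: 3 × 353 = 1059
    C-H: 10 × 422 = 4220
    Σ(formed) = 5279 kJ
  ΔH_2 = 5137 − 5279 = −142 kJ
ΔH_1 − ΔH_2 = −2607 kJ, so reaction 1 has the more negative ΔH; |ΔH_1 − ΔH_2| = 2607 kJ.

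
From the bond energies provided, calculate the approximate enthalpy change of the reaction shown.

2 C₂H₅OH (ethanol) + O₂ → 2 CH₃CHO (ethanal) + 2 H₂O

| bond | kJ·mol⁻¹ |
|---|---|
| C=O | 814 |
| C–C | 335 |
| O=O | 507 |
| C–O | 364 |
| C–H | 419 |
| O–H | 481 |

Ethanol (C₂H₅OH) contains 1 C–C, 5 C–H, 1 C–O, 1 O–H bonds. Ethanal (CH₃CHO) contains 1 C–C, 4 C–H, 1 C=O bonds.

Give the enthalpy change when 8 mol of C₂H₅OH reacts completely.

Bonds broken (reactants):
  C–C: 2 × 335 = 670
  C–H: 10 × 419 = 4190
  C–O: 2 × 364 = 728
  O–H: 2 × 481 = 962
  O=O: 1 × 507 = 507
  Σ(broken) = 7057 kJ
Bonds formed (products):
  C–C: 2 × 335 = 670
  C–H: 8 × 419 = 3352
  C=O: 2 × 814 = 1628
  O–H: 4 × 481 = 1924
  Σ(formed) = 7574 kJ
ΔH = Σ(broken) − Σ(formed) = 7057 − 7574 = −517 kJ
For 4× the reaction as written: 4 × (−517) = −2068 kJ

ΔH = −2068 kJ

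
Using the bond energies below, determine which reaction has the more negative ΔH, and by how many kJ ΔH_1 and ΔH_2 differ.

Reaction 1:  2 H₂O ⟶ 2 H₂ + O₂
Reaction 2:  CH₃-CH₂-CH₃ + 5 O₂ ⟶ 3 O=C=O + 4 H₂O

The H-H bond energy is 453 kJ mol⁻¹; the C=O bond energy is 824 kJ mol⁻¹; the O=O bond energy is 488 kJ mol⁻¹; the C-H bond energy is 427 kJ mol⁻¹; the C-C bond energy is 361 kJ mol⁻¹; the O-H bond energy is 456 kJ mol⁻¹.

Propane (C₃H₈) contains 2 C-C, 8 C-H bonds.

Reaction 1:
  Bonds broken (reactants):
    O-H: 4 × 456 = 1824
    Σ(broken) = 1824 kJ
  Bonds formed (products):
    H-H: 2 × 453 = 906
    O=O: 1 × 488 = 488
    Σ(formed) = 1394 kJ
  ΔH_1 = 1824 − 1394 = +430 kJ
Reaction 2:
  Bonds broken (reactants):
    C-C: 2 × 361 = 722
    C-H: 8 × 427 = 3416
    O=O: 5 × 488 = 2440
    Σ(broken) = 6578 kJ
  Bonds formed (products):
    C=O: 6 × 824 = 4944
    O-H: 8 × 456 = 3648
    Σ(formed) = 8592 kJ
  ΔH_2 = 6578 − 8592 = −2014 kJ
ΔH_1 − ΔH_2 = +2444 kJ, so reaction 2 has the more negative ΔH; |ΔH_1 − ΔH_2| = 2444 kJ.

Reaction 2, by 2444 kJ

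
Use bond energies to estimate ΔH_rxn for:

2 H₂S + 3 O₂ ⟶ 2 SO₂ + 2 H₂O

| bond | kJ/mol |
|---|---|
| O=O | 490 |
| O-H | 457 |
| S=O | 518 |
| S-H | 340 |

Bonds broken (reactants):
  O=O: 3 × 490 = 1470
  S-H: 4 × 340 = 1360
  Σ(broken) = 2830 kJ
Bonds formed (products):
  O-H: 4 × 457 = 1828
  S=O: 4 × 518 = 2072
  Σ(formed) = 3900 kJ
ΔH = Σ(broken) − Σ(formed) = 2830 − 3900 = −1070 kJ

ΔH ≈ −1070 kJ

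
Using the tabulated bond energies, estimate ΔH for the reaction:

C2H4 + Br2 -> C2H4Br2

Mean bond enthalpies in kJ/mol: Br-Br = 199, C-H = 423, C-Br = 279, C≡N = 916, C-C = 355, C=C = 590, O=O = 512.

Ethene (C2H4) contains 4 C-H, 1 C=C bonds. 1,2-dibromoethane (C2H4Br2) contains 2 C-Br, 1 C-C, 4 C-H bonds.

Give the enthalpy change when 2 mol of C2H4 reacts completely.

Bonds broken (reactants):
  Br-Br: 1 × 199 = 199
  C-H: 4 × 423 = 1692
  C=C: 1 × 590 = 590
  Σ(broken) = 2481 kJ
Bonds formed (products):
  C-Br: 2 × 279 = 558
  C-C: 1 × 355 = 355
  C-H: 4 × 423 = 1692
  Σ(formed) = 2605 kJ
ΔH = Σ(broken) − Σ(formed) = 2481 − 2605 = −124 kJ
For 2× the reaction as written: 2 × (−124) = −248 kJ

ΔH = −248 kJ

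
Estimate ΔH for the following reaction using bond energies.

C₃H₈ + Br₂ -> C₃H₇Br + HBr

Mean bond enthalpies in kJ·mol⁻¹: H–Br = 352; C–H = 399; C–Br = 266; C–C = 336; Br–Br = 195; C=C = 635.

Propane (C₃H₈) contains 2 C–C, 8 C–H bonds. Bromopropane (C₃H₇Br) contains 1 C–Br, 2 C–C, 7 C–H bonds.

Bonds broken (reactants):
  Br–Br: 1 × 195 = 195
  C–C: 2 × 336 = 672
  C–H: 8 × 399 = 3192
  Σ(broken) = 4059 kJ
Bonds formed (products):
  C–Br: 1 × 266 = 266
  C–C: 2 × 336 = 672
  C–H: 7 × 399 = 2793
  H–Br: 1 × 352 = 352
  Σ(formed) = 4083 kJ
ΔH = Σ(broken) − Σ(formed) = 4059 − 4083 = −24 kJ

ΔH ≈ −24 kJ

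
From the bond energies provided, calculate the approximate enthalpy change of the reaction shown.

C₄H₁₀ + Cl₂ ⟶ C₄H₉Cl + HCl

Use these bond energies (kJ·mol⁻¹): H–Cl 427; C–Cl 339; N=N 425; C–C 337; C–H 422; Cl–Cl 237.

Bonds broken (reactants):
  C–C: 3 × 337 = 1011
  C–H: 10 × 422 = 4220
  Cl–Cl: 1 × 237 = 237
  Σ(broken) = 5468 kJ
Bonds formed (products):
  C–C: 3 × 337 = 1011
  C–Cl: 1 × 339 = 339
  C–H: 9 × 422 = 3798
  H–Cl: 1 × 427 = 427
  Σ(formed) = 5575 kJ
ΔH = Σ(broken) − Σ(formed) = 5468 − 5575 = −107 kJ

ΔH ≈ −107 kJ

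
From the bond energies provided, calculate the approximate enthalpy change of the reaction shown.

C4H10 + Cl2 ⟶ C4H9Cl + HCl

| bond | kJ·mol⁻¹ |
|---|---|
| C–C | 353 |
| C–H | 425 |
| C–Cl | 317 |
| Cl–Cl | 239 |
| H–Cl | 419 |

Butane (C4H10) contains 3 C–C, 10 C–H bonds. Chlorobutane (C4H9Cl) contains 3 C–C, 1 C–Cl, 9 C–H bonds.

Bonds broken (reactants):
  C–C: 3 × 353 = 1059
  C–H: 10 × 425 = 4250
  Cl–Cl: 1 × 239 = 239
  Σ(broken) = 5548 kJ
Bonds formed (products):
  C–C: 3 × 353 = 1059
  C–Cl: 1 × 317 = 317
  C–H: 9 × 425 = 3825
  H–Cl: 1 × 419 = 419
  Σ(formed) = 5620 kJ
ΔH = Σ(broken) − Σ(formed) = 5548 − 5620 = −72 kJ

ΔH ≈ −72 kJ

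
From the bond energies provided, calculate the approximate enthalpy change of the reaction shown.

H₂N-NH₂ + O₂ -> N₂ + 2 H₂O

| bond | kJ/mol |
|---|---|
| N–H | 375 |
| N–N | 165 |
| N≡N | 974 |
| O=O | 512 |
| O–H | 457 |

Bonds broken (reactants):
  N–H: 4 × 375 = 1500
  N–N: 1 × 165 = 165
  O=O: 1 × 512 = 512
  Σ(broken) = 2177 kJ
Bonds formed (products):
  N≡N: 1 × 974 = 974
  O–H: 4 × 457 = 1828
  Σ(formed) = 2802 kJ
ΔH = Σ(broken) − Σ(formed) = 2177 − 2802 = −625 kJ

ΔH ≈ −625 kJ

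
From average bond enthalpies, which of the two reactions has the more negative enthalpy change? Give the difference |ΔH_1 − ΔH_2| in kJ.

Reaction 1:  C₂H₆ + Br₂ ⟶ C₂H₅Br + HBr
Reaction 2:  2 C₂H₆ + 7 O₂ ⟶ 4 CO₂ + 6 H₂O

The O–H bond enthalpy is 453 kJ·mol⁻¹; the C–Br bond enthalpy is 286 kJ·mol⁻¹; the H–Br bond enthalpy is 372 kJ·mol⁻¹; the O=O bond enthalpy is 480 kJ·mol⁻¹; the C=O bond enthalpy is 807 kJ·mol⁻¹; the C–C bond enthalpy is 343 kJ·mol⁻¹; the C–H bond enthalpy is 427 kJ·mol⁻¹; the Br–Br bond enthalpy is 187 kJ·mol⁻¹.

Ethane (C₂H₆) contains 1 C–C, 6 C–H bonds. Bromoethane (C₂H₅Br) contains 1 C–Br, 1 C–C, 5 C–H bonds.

Reaction 1:
  Bonds broken (reactants):
    Br–Br: 1 × 187 = 187
    C–C: 1 × 343 = 343
    C–H: 6 × 427 = 2562
    Σ(broken) = 3092 kJ
  Bonds formed (products):
    C–Br: 1 × 286 = 286
    C–C: 1 × 343 = 343
    C–H: 5 × 427 = 2135
    H–Br: 1 × 372 = 372
    Σ(formed) = 3136 kJ
  ΔH_1 = 3092 − 3136 = −44 kJ
Reaction 2:
  Bonds broken (reactants):
    C–C: 2 × 343 = 686
    C–H: 12 × 427 = 5124
    O=O: 7 × 480 = 3360
    Σ(broken) = 9170 kJ
  Bonds formed (products):
    C=O: 8 × 807 = 6456
    O–H: 12 × 453 = 5436
    Σ(formed) = 11892 kJ
  ΔH_2 = 9170 − 11892 = −2722 kJ
ΔH_1 − ΔH_2 = +2678 kJ, so reaction 2 has the more negative ΔH; |ΔH_1 − ΔH_2| = 2678 kJ.

Reaction 2, by 2678 kJ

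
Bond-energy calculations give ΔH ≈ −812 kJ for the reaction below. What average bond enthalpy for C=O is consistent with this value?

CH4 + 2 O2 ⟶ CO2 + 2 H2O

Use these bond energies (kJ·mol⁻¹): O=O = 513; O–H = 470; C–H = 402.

D(C=O) ≈ 783 kJ/mol

Let D be the C=O bond energy.
Σ(broken) = 4×402 + 2×513 = 2634
Σ(formed) = 2×D + 4×470 = 1880 + 2D
ΔH = Σ(broken) − Σ(formed) = (2634) − (1880 + 2D) = +754 − 2D
Setting this equal to −812 kJ gives 2D = 1566, so D = 783 kJ/mol.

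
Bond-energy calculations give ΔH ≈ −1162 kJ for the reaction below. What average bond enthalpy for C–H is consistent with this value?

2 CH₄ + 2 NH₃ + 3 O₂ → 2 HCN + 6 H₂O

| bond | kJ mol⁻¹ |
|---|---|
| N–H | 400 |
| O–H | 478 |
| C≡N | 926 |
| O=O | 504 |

D(C–H) ≈ 419 kJ/mol

Let D be the C–H bond energy.
Σ(broken) = 8×D + 6×400 + 3×504 = 3912 + 8D
Σ(formed) = 2×926 + 2×D + 12×478 = 7588 + 2D
ΔH = Σ(broken) − Σ(formed) = (3912 + 8D) − (7588 + 2D) = −3676 + 6D
Setting this equal to −1162 kJ gives 6D = 2514, so D = 419 kJ/mol.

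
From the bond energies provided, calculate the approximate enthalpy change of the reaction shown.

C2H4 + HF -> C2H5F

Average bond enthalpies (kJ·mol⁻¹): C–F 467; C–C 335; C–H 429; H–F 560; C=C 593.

Bonds broken (reactants):
  C–H: 4 × 429 = 1716
  C=C: 1 × 593 = 593
  H–F: 1 × 560 = 560
  Σ(broken) = 2869 kJ
Bonds formed (products):
  C–C: 1 × 335 = 335
  C–F: 1 × 467 = 467
  C–H: 5 × 429 = 2145
  Σ(formed) = 2947 kJ
ΔH = Σ(broken) − Σ(formed) = 2869 − 2947 = −78 kJ

ΔH ≈ −78 kJ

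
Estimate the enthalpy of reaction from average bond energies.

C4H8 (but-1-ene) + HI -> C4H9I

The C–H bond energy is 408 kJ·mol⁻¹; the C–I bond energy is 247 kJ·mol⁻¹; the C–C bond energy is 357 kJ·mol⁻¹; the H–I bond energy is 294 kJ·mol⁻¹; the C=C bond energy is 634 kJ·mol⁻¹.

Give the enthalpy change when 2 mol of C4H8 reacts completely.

Bonds broken (reactants):
  C–C: 2 × 357 = 714
  C–H: 8 × 408 = 3264
  C=C: 1 × 634 = 634
  H–I: 1 × 294 = 294
  Σ(broken) = 4906 kJ
Bonds formed (products):
  C–C: 3 × 357 = 1071
  C–H: 9 × 408 = 3672
  C–I: 1 × 247 = 247
  Σ(formed) = 4990 kJ
ΔH = Σ(broken) − Σ(formed) = 4906 − 4990 = −84 kJ
For 2× the reaction as written: 2 × (−84) = −168 kJ

ΔH = −168 kJ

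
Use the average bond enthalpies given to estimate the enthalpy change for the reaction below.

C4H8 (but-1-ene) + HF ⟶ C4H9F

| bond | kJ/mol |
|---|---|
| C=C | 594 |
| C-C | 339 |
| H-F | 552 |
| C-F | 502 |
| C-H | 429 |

Bonds broken (reactants):
  C-C: 2 × 339 = 678
  C-H: 8 × 429 = 3432
  C=C: 1 × 594 = 594
  H-F: 1 × 552 = 552
  Σ(broken) = 5256 kJ
Bonds formed (products):
  C-C: 3 × 339 = 1017
  C-F: 1 × 502 = 502
  C-H: 9 × 429 = 3861
  Σ(formed) = 5380 kJ
ΔH = Σ(broken) − Σ(formed) = 5256 − 5380 = −124 kJ

ΔH ≈ −124 kJ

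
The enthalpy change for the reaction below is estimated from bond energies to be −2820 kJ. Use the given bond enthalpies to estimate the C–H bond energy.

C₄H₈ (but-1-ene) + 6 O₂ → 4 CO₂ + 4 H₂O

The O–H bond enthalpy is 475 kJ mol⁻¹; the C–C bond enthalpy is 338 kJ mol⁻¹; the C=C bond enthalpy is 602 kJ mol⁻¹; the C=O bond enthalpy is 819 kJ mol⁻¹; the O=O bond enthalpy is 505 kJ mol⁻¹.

Let D be the C–H bond energy.
Σ(broken) = 2×338 + 8×D + 1×602 + 6×505 = 4308 + 8D
Σ(formed) = 8×819 + 8×475 = 10352
ΔH = Σ(broken) − Σ(formed) = (4308 + 8D) − (10352) = −6044 + 8D
Setting this equal to −2820 kJ gives 8D = 3224, so D = 403 kJ/mol.

D(C–H) ≈ 403 kJ/mol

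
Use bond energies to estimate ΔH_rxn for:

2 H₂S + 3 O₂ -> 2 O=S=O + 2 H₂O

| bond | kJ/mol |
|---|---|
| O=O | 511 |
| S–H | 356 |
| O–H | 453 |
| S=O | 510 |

ΔH ≈ −895 kJ

Bonds broken (reactants):
  O=O: 3 × 511 = 1533
  S–H: 4 × 356 = 1424
  Σ(broken) = 2957 kJ
Bonds formed (products):
  O–H: 4 × 453 = 1812
  S=O: 4 × 510 = 2040
  Σ(formed) = 3852 kJ
ΔH = Σ(broken) − Σ(formed) = 2957 − 3852 = −895 kJ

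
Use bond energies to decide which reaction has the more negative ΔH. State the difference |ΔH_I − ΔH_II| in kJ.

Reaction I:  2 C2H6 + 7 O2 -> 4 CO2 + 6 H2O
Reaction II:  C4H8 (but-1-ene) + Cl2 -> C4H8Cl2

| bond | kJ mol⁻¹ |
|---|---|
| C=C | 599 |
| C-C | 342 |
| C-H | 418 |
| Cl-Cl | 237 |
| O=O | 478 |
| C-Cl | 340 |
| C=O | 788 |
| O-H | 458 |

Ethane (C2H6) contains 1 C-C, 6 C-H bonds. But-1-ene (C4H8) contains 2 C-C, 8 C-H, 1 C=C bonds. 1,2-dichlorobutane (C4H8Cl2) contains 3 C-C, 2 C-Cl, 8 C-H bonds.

Reaction I:
  Bonds broken (reactants):
    C-C: 2 × 342 = 684
    C-H: 12 × 418 = 5016
    O=O: 7 × 478 = 3346
    Σ(broken) = 9046 kJ
  Bonds formed (products):
    C=O: 8 × 788 = 6304
    O-H: 12 × 458 = 5496
    Σ(formed) = 11800 kJ
  ΔH_I = 9046 − 11800 = −2754 kJ
Reaction II:
  Bonds broken (reactants):
    C-C: 2 × 342 = 684
    C-H: 8 × 418 = 3344
    C=C: 1 × 599 = 599
    Cl-Cl: 1 × 237 = 237
    Σ(broken) = 4864 kJ
  Bonds formed (products):
    C-C: 3 × 342 = 1026
    C-Cl: 2 × 340 = 680
    C-H: 8 × 418 = 3344
    Σ(formed) = 5050 kJ
  ΔH_II = 4864 − 5050 = −186 kJ
ΔH_I − ΔH_II = −2568 kJ, so reaction I has the more negative ΔH; |ΔH_I − ΔH_II| = 2568 kJ.

Reaction I, by 2568 kJ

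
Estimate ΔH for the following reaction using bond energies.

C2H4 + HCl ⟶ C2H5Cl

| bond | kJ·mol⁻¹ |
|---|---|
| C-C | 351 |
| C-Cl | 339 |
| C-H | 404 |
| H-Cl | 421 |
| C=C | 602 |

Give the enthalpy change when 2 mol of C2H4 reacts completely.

ΔH = −142 kJ

Bonds broken (reactants):
  C-H: 4 × 404 = 1616
  C=C: 1 × 602 = 602
  H-Cl: 1 × 421 = 421
  Σ(broken) = 2639 kJ
Bonds formed (products):
  C-C: 1 × 351 = 351
  C-Cl: 1 × 339 = 339
  C-H: 5 × 404 = 2020
  Σ(formed) = 2710 kJ
ΔH = Σ(broken) − Σ(formed) = 2639 − 2710 = −71 kJ
For 2× the reaction as written: 2 × (−71) = −142 kJ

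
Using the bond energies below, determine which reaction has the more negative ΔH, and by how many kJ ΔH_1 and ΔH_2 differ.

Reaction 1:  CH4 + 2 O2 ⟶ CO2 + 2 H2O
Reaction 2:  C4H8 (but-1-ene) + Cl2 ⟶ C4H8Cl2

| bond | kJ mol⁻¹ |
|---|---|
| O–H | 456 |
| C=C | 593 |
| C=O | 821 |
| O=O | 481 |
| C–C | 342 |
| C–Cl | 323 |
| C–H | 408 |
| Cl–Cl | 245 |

Reaction 1:
  Bonds broken (reactants):
    C–H: 4 × 408 = 1632
    O=O: 2 × 481 = 962
    Σ(broken) = 2594 kJ
  Bonds formed (products):
    C=O: 2 × 821 = 1642
    O–H: 4 × 456 = 1824
    Σ(formed) = 3466 kJ
  ΔH_1 = 2594 − 3466 = −872 kJ
Reaction 2:
  Bonds broken (reactants):
    C–C: 2 × 342 = 684
    C–H: 8 × 408 = 3264
    C=C: 1 × 593 = 593
    Cl–Cl: 1 × 245 = 245
    Σ(broken) = 4786 kJ
  Bonds formed (products):
    C–C: 3 × 342 = 1026
    C–Cl: 2 × 323 = 646
    C–H: 8 × 408 = 3264
    Σ(formed) = 4936 kJ
  ΔH_2 = 4786 − 4936 = −150 kJ
ΔH_1 − ΔH_2 = −722 kJ, so reaction 1 has the more negative ΔH; |ΔH_1 − ΔH_2| = 722 kJ.

Reaction 1, by 722 kJ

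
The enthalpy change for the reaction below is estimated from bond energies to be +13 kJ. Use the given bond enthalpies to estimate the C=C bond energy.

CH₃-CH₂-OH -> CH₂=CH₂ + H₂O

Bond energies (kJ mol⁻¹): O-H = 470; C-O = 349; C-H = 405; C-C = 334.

D(C=C) ≈ 605 kJ/mol

Let D be the C=C bond energy.
Σ(broken) = 1×334 + 5×405 + 1×349 + 1×470 = 3178
Σ(formed) = 4×405 + 1×D + 2×470 = 2560 + D
ΔH = Σ(broken) − Σ(formed) = (3178) − (2560 + D) = +618 − D
Setting this equal to +13 kJ gives D = 605 kJ/mol.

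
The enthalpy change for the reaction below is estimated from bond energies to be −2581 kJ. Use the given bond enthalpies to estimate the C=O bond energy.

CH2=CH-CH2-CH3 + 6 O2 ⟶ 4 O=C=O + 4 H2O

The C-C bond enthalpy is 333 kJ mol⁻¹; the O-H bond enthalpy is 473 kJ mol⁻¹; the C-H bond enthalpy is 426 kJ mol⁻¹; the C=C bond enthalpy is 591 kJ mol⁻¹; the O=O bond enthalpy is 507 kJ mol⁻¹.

Let D be the C=O bond energy.
Σ(broken) = 2×333 + 8×426 + 1×591 + 6×507 = 7707
Σ(formed) = 8×D + 8×473 = 3784 + 8D
ΔH = Σ(broken) − Σ(formed) = (7707) − (3784 + 8D) = +3923 − 8D
Setting this equal to −2581 kJ gives 8D = 6504, so D = 813 kJ/mol.

D(C=O) ≈ 813 kJ/mol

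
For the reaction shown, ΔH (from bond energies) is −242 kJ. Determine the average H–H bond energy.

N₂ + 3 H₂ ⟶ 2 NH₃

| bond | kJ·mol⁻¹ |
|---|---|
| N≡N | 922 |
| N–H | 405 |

D(H–H) ≈ 422 kJ/mol

Let D be the H–H bond energy.
Σ(broken) = 3×D + 1×922 = 922 + 3D
Σ(formed) = 6×405 = 2430
ΔH = Σ(broken) − Σ(formed) = (922 + 3D) − (2430) = −1508 + 3D
Setting this equal to −242 kJ gives 3D = 1266, so D = 422 kJ/mol.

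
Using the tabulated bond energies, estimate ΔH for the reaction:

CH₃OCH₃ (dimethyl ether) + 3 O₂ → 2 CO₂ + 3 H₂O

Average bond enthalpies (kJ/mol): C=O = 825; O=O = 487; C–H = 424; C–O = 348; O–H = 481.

ΔH ≈ −1485 kJ

Bonds broken (reactants):
  C–H: 6 × 424 = 2544
  C–O: 2 × 348 = 696
  O=O: 3 × 487 = 1461
  Σ(broken) = 4701 kJ
Bonds formed (products):
  C=O: 4 × 825 = 3300
  O–H: 6 × 481 = 2886
  Σ(formed) = 6186 kJ
ΔH = Σ(broken) − Σ(formed) = 4701 − 6186 = −1485 kJ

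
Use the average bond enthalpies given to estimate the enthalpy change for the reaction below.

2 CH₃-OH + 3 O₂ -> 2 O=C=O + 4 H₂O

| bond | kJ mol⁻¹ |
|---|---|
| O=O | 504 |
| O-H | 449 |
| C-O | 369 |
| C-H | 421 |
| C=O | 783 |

ΔH ≈ −1050 kJ

Bonds broken (reactants):
  C-H: 6 × 421 = 2526
  C-O: 2 × 369 = 738
  O-H: 2 × 449 = 898
  O=O: 3 × 504 = 1512
  Σ(broken) = 5674 kJ
Bonds formed (products):
  C=O: 4 × 783 = 3132
  O-H: 8 × 449 = 3592
  Σ(formed) = 6724 kJ
ΔH = Σ(broken) − Σ(formed) = 5674 − 6724 = −1050 kJ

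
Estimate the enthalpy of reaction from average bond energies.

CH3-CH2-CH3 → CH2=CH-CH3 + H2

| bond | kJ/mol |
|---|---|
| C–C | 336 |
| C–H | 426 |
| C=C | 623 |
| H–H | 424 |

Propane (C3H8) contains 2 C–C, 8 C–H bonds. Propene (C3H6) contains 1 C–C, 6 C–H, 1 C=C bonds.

ΔH ≈ +141 kJ

Bonds broken (reactants):
  C–C: 2 × 336 = 672
  C–H: 8 × 426 = 3408
  Σ(broken) = 4080 kJ
Bonds formed (products):
  C–C: 1 × 336 = 336
  C–H: 6 × 426 = 2556
  C=C: 1 × 623 = 623
  H–H: 1 × 424 = 424
  Σ(formed) = 3939 kJ
ΔH = Σ(broken) − Σ(formed) = 4080 − 3939 = +141 kJ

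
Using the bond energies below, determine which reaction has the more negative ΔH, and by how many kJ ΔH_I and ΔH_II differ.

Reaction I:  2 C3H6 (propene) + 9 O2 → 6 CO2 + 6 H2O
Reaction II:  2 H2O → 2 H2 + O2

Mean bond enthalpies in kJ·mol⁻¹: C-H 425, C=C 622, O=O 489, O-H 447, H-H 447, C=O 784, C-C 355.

Reaction I:
  Bonds broken (reactants):
    C-C: 2 × 355 = 710
    C-H: 12 × 425 = 5100
    C=C: 2 × 622 = 1244
    O=O: 9 × 489 = 4401
    Σ(broken) = 11455 kJ
  Bonds formed (products):
    C=O: 12 × 784 = 9408
    O-H: 12 × 447 = 5364
    Σ(formed) = 14772 kJ
  ΔH_I = 11455 − 14772 = −3317 kJ
Reaction II:
  Bonds broken (reactants):
    O-H: 4 × 447 = 1788
    Σ(broken) = 1788 kJ
  Bonds formed (products):
    H-H: 2 × 447 = 894
    O=O: 1 × 489 = 489
    Σ(formed) = 1383 kJ
  ΔH_II = 1788 − 1383 = +405 kJ
ΔH_I − ΔH_II = −3722 kJ, so reaction I has the more negative ΔH; |ΔH_I − ΔH_II| = 3722 kJ.

Reaction I, by 3722 kJ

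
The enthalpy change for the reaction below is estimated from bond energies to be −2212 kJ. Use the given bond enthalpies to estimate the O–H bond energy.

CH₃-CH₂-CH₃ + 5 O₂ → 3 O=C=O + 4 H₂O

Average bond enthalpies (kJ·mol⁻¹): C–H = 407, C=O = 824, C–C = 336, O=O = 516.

D(O–H) ≈ 472 kJ/mol

Let D be the O–H bond energy.
Σ(broken) = 2×336 + 8×407 + 5×516 = 6508
Σ(formed) = 6×824 + 8×D = 4944 + 8D
ΔH = Σ(broken) − Σ(formed) = (6508) − (4944 + 8D) = +1564 − 8D
Setting this equal to −2212 kJ gives 8D = 3776, so D = 472 kJ/mol.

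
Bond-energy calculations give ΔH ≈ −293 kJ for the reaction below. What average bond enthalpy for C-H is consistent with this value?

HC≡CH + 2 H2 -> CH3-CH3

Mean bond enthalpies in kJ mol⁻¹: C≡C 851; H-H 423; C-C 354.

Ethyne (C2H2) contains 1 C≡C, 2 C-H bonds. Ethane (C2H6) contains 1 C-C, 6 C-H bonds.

D(C-H) ≈ 409 kJ/mol

Let D be the C-H bond energy.
Σ(broken) = 1×851 + 2×D + 2×423 = 1697 + 2D
Σ(formed) = 1×354 + 6×D = 354 + 6D
ΔH = Σ(broken) − Σ(formed) = (1697 + 2D) − (354 + 6D) = +1343 − 4D
Setting this equal to −293 kJ gives 4D = 1636, so D = 409 kJ/mol.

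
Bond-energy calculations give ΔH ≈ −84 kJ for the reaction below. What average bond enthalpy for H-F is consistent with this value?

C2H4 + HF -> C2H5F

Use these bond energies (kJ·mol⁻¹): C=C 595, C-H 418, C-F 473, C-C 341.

D(H-F) ≈ 553 kJ/mol

Let D be the H-F bond energy.
Σ(broken) = 4×418 + 1×595 + 1×D = 2267 + D
Σ(formed) = 1×341 + 1×473 + 5×418 = 2904
ΔH = Σ(broken) − Σ(formed) = (2267 + D) − (2904) = −637 + D
Setting this equal to −84 kJ gives D = 553 kJ/mol.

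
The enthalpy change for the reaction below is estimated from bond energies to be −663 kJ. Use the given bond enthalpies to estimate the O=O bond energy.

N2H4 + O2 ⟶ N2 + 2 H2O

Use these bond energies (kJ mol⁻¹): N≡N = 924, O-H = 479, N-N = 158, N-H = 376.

D(O=O) ≈ 515 kJ/mol

Let D be the O=O bond energy.
Σ(broken) = 4×376 + 1×158 + 1×D = 1662 + D
Σ(formed) = 1×924 + 4×479 = 2840
ΔH = Σ(broken) − Σ(formed) = (1662 + D) − (2840) = −1178 + D
Setting this equal to −663 kJ gives D = 515 kJ/mol.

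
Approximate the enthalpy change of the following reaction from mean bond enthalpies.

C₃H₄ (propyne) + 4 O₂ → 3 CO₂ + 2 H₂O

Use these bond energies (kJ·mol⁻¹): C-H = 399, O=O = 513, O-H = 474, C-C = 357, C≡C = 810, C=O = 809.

ΔH ≈ −1935 kJ

Bonds broken (reactants):
  C≡C: 1 × 810 = 810
  C-C: 1 × 357 = 357
  C-H: 4 × 399 = 1596
  O=O: 4 × 513 = 2052
  Σ(broken) = 4815 kJ
Bonds formed (products):
  C=O: 6 × 809 = 4854
  O-H: 4 × 474 = 1896
  Σ(formed) = 6750 kJ
ΔH = Σ(broken) − Σ(formed) = 4815 − 6750 = −1935 kJ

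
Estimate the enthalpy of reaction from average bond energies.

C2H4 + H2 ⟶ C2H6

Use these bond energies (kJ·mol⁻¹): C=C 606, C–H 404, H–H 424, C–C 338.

Bonds broken (reactants):
  C–H: 4 × 404 = 1616
  C=C: 1 × 606 = 606
  H–H: 1 × 424 = 424
  Σ(broken) = 2646 kJ
Bonds formed (products):
  C–C: 1 × 338 = 338
  C–H: 6 × 404 = 2424
  Σ(formed) = 2762 kJ
ΔH = Σ(broken) − Σ(formed) = 2646 − 2762 = −116 kJ

ΔH ≈ −116 kJ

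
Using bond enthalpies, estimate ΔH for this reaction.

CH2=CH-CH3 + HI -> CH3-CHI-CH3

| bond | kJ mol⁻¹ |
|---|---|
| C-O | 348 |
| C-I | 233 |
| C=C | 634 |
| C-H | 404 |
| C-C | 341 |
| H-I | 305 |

Bonds broken (reactants):
  C-C: 1 × 341 = 341
  C-H: 6 × 404 = 2424
  C=C: 1 × 634 = 634
  H-I: 1 × 305 = 305
  Σ(broken) = 3704 kJ
Bonds formed (products):
  C-C: 2 × 341 = 682
  C-H: 7 × 404 = 2828
  C-I: 1 × 233 = 233
  Σ(formed) = 3743 kJ
ΔH = Σ(broken) − Σ(formed) = 3704 − 3743 = −39 kJ

ΔH ≈ −39 kJ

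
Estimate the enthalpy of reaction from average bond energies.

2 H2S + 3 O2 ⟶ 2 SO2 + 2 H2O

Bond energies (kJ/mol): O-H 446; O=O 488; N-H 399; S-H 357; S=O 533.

Bonds broken (reactants):
  O=O: 3 × 488 = 1464
  S-H: 4 × 357 = 1428
  Σ(broken) = 2892 kJ
Bonds formed (products):
  O-H: 4 × 446 = 1784
  S=O: 4 × 533 = 2132
  Σ(formed) = 3916 kJ
ΔH = Σ(broken) − Σ(formed) = 2892 − 3916 = −1024 kJ

ΔH ≈ −1024 kJ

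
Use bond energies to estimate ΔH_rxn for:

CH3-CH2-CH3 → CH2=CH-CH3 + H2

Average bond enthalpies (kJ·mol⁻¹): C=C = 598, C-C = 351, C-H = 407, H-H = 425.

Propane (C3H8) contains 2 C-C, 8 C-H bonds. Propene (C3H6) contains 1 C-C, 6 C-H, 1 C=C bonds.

Bonds broken (reactants):
  C-C: 2 × 351 = 702
  C-H: 8 × 407 = 3256
  Σ(broken) = 3958 kJ
Bonds formed (products):
  C-C: 1 × 351 = 351
  C-H: 6 × 407 = 2442
  C=C: 1 × 598 = 598
  H-H: 1 × 425 = 425
  Σ(formed) = 3816 kJ
ΔH = Σ(broken) − Σ(formed) = 3958 − 3816 = +142 kJ

ΔH ≈ +142 kJ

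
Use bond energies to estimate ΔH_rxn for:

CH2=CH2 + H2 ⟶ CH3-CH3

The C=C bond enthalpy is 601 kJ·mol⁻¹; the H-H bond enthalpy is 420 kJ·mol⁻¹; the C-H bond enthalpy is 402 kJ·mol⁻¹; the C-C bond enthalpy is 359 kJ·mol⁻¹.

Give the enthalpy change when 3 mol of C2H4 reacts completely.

Bonds broken (reactants):
  C-H: 4 × 402 = 1608
  C=C: 1 × 601 = 601
  H-H: 1 × 420 = 420
  Σ(broken) = 2629 kJ
Bonds formed (products):
  C-C: 1 × 359 = 359
  C-H: 6 × 402 = 2412
  Σ(formed) = 2771 kJ
ΔH = Σ(broken) − Σ(formed) = 2629 − 2771 = −142 kJ
For 3× the reaction as written: 3 × (−142) = −426 kJ

ΔH = −426 kJ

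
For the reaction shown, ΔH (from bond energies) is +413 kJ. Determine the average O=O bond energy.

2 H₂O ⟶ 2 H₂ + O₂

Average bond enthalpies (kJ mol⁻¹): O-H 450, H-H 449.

Let D be the O=O bond energy.
Σ(broken) = 4×450 = 1800
Σ(formed) = 2×449 + 1×D = 898 + D
ΔH = Σ(broken) − Σ(formed) = (1800) − (898 + D) = +902 − D
Setting this equal to +413 kJ gives D = 489 kJ/mol.

D(O=O) ≈ 489 kJ/mol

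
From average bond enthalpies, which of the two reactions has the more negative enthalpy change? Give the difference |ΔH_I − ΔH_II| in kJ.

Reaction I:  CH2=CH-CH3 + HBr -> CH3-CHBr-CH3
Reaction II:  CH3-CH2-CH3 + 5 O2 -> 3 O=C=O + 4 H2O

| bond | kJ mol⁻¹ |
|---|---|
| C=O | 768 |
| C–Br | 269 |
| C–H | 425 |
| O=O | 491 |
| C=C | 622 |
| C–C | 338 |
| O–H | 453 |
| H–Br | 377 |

Reaction II, by 1668 kJ

Reaction I:
  Bonds broken (reactants):
    C–C: 1 × 338 = 338
    C–H: 6 × 425 = 2550
    C=C: 1 × 622 = 622
    H–Br: 1 × 377 = 377
    Σ(broken) = 3887 kJ
  Bonds formed (products):
    C–Br: 1 × 269 = 269
    C–C: 2 × 338 = 676
    C–H: 7 × 425 = 2975
    Σ(formed) = 3920 kJ
  ΔH_I = 3887 − 3920 = −33 kJ
Reaction II:
  Bonds broken (reactants):
    C–C: 2 × 338 = 676
    C–H: 8 × 425 = 3400
    O=O: 5 × 491 = 2455
    Σ(broken) = 6531 kJ
  Bonds formed (products):
    C=O: 6 × 768 = 4608
    O–H: 8 × 453 = 3624
    Σ(formed) = 8232 kJ
  ΔH_II = 6531 − 8232 = −1701 kJ
ΔH_I − ΔH_II = +1668 kJ, so reaction II has the more negative ΔH; |ΔH_I − ΔH_II| = 1668 kJ.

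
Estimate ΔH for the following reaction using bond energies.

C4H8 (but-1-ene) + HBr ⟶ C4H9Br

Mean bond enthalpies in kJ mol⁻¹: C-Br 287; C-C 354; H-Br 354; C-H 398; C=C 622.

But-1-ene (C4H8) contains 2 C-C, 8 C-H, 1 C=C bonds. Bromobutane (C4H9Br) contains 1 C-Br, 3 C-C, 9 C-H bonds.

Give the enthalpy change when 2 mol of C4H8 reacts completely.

ΔH = −126 kJ

Bonds broken (reactants):
  C-C: 2 × 354 = 708
  C-H: 8 × 398 = 3184
  C=C: 1 × 622 = 622
  H-Br: 1 × 354 = 354
  Σ(broken) = 4868 kJ
Bonds formed (products):
  C-Br: 1 × 287 = 287
  C-C: 3 × 354 = 1062
  C-H: 9 × 398 = 3582
  Σ(formed) = 4931 kJ
ΔH = Σ(broken) − Σ(formed) = 4868 − 4931 = −63 kJ
For 2× the reaction as written: 2 × (−63) = −126 kJ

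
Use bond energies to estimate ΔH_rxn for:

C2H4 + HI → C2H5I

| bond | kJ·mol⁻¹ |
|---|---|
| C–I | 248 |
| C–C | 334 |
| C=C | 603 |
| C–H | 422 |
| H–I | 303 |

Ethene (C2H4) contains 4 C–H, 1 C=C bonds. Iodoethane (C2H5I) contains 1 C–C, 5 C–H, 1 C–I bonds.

Bonds broken (reactants):
  C–H: 4 × 422 = 1688
  C=C: 1 × 603 = 603
  H–I: 1 × 303 = 303
  Σ(broken) = 2594 kJ
Bonds formed (products):
  C–C: 1 × 334 = 334
  C–H: 5 × 422 = 2110
  C–I: 1 × 248 = 248
  Σ(formed) = 2692 kJ
ΔH = Σ(broken) − Σ(formed) = 2594 − 2692 = −98 kJ

ΔH ≈ −98 kJ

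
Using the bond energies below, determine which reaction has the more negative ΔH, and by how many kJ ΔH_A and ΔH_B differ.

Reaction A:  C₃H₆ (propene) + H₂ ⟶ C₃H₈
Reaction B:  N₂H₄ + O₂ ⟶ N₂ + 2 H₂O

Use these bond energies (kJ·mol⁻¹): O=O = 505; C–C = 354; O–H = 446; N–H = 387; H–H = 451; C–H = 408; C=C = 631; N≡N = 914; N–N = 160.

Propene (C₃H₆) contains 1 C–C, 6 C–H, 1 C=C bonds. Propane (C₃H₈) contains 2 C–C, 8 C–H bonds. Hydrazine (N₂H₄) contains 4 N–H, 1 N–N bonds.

Reaction B, by 397 kJ

Reaction A:
  Bonds broken (reactants):
    C–C: 1 × 354 = 354
    C–H: 6 × 408 = 2448
    C=C: 1 × 631 = 631
    H–H: 1 × 451 = 451
    Σ(broken) = 3884 kJ
  Bonds formed (products):
    C–C: 2 × 354 = 708
    C–H: 8 × 408 = 3264
    Σ(formed) = 3972 kJ
  ΔH_A = 3884 − 3972 = −88 kJ
Reaction B:
  Bonds broken (reactants):
    N–H: 4 × 387 = 1548
    N–N: 1 × 160 = 160
    O=O: 1 × 505 = 505
    Σ(broken) = 2213 kJ
  Bonds formed (products):
    N≡N: 1 × 914 = 914
    O–H: 4 × 446 = 1784
    Σ(formed) = 2698 kJ
  ΔH_B = 2213 − 2698 = −485 kJ
ΔH_A − ΔH_B = +397 kJ, so reaction B has the more negative ΔH; |ΔH_A − ΔH_B| = 397 kJ.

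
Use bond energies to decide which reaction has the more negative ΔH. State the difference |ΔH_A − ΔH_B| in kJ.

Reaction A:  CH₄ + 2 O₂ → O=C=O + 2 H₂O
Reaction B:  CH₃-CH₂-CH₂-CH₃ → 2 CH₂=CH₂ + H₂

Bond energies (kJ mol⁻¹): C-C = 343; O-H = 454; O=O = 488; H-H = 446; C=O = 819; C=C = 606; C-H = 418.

Reaction A:
  Bonds broken (reactants):
    C-H: 4 × 418 = 1672
    O=O: 2 × 488 = 976
    Σ(broken) = 2648 kJ
  Bonds formed (products):
    C=O: 2 × 819 = 1638
    O-H: 4 × 454 = 1816
    Σ(formed) = 3454 kJ
  ΔH_A = 2648 − 3454 = −806 kJ
Reaction B:
  Bonds broken (reactants):
    C-C: 3 × 343 = 1029
    C-H: 10 × 418 = 4180
    Σ(broken) = 5209 kJ
  Bonds formed (products):
    C-H: 8 × 418 = 3344
    C=C: 2 × 606 = 1212
    H-H: 1 × 446 = 446
    Σ(formed) = 5002 kJ
  ΔH_B = 5209 − 5002 = +207 kJ
ΔH_A − ΔH_B = −1013 kJ, so reaction A has the more negative ΔH; |ΔH_A − ΔH_B| = 1013 kJ.

Reaction A, by 1013 kJ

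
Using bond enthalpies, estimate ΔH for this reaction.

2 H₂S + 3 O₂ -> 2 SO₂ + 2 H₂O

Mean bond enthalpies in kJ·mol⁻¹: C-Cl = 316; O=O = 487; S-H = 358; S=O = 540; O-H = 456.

Bonds broken (reactants):
  O=O: 3 × 487 = 1461
  S-H: 4 × 358 = 1432
  Σ(broken) = 2893 kJ
Bonds formed (products):
  O-H: 4 × 456 = 1824
  S=O: 4 × 540 = 2160
  Σ(formed) = 3984 kJ
ΔH = Σ(broken) − Σ(formed) = 2893 − 3984 = −1091 kJ

ΔH ≈ −1091 kJ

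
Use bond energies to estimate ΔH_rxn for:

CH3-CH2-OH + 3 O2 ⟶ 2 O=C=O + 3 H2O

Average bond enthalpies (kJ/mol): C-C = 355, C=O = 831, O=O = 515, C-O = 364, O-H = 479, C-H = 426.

Bonds broken (reactants):
  C-C: 1 × 355 = 355
  C-H: 5 × 426 = 2130
  C-O: 1 × 364 = 364
  O-H: 1 × 479 = 479
  O=O: 3 × 515 = 1545
  Σ(broken) = 4873 kJ
Bonds formed (products):
  C=O: 4 × 831 = 3324
  O-H: 6 × 479 = 2874
  Σ(formed) = 6198 kJ
ΔH = Σ(broken) − Σ(formed) = 4873 − 6198 = −1325 kJ

ΔH ≈ −1325 kJ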